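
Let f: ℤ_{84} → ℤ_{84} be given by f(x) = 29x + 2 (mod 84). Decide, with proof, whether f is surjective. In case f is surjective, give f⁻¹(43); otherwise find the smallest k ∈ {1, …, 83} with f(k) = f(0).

13

By definition, f is surjective if every y in the codomain equals f(x) for some x in the domain.
Since gcd(29, 84) = 1, 29 is invertible modulo 84. Euclid's algorithm: 84 = 2·29 + 26, 29 = 1·26 + 3, 26 = 8·3 + 2, 3 = 1·2 + 1; back-substituting gives 1 = 29·29 − 10·84, so 29⁻¹ ≡ 29 (mod 84).
For any y ∈ ℤ_{84}, x = 29(y − 2) mod 84 satisfies f(x) = 29·29(y − 2) + 2 ≡ y (since 29·29 ≡ 1 mod 84). So every y has a preimage.
So f is surjective.
Since f is surjective, we compute f⁻¹(43): solve 29x + 2 ≡ 43 (mod 84), i.e. 29x ≡ 41 (mod 84).
Multiplying by 29⁻¹ = 29 gives x ≡ 29·41 = 1189 = 14·84 + 13 ≡ 13 (mod 84).
Check: f(13) = 29·13 + 2 = 379 = 4·84 + 43 ≡ 43 (mod 84).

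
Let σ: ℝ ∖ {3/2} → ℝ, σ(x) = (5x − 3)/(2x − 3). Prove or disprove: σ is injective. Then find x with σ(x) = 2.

Suppose σ(s) = σ(t). Cross-multiplying: (5s − 3)(2t − 3) = (5t − 3)(2s − 3).
Expanding both sides and cancelling the symmetric terms leaves −9·(s − t) = 0. Since −9 ≠ 0, s = t. Thus σ is injective.
Solving σ(x) = 2: cross-multiplying gives 5x − 3 = 2(2x − 3), which rearranges to 1x = −3, so x = −3.

-3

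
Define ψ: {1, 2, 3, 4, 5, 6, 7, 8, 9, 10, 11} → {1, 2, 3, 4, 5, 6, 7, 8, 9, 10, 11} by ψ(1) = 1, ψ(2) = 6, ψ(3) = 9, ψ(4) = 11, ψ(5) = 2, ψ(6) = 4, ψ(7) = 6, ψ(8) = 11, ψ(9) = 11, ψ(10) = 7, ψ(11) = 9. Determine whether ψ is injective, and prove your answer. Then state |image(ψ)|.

ψ(2) = 6 = ψ(7) with 2 ≠ 7, so ψ is not injective.
The image of ψ is {1, 2, 4, 6, 7, 9, 11}, which has 7 elements.

7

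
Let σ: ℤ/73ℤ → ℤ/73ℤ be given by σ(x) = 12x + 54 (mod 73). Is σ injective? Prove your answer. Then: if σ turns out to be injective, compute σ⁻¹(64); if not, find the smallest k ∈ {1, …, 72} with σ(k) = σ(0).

Recall: injectivity means: for all x_1, x_2 in the domain, σ(x_1) = σ(x_2) implies x_1 = x_2.
Suppose σ(x_1) = σ(x_2) in ℤ/73ℤ. Then 12x_1 + 54 ≡ 12x_2 + 54 (mod 73), so 12(x_1 − x_2) ≡ 0 (mod 73).
Since gcd(12, 73) = 1, 12 is invertible modulo 73, thus x_1 − x_2 ≡ 0 (mod 73), i.e. x_1 = x_2.
So σ is injective.
We now compute 12⁻¹ mod 73 explicitly. Euclid's algorithm: 73 = 6·12 + 1; back-substituting gives 1 = 67·12 − 11·73, so 12⁻¹ ≡ 67 (mod 73).
Since σ is injective, we compute σ⁻¹(64): solve 12x + 54 ≡ 64 (mod 73), i.e. 12x ≡ 10 (mod 73).
Multiplying by 12⁻¹ = 67 gives x ≡ 67·10 = 670 = 9·73 + 13 ≡ 13 (mod 73).
Check: σ(13) = 12·13 + 54 = 210 = 2·73 + 64 ≡ 64 (mod 73).

13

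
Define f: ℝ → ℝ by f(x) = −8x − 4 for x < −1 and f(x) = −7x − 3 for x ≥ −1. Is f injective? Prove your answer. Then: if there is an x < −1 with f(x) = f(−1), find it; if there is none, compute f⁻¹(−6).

3/7

Both pieces are strictly decreasing (slopes −8 and −7), so each is injective on its own interval.
The left piece maps (−∞, −1) onto (4, ∞); the right piece maps [−1, ∞) onto (−∞, 4].
These images are disjoint, so no value is attained by both pieces. Thus f is injective.
Because the two images are disjoint, no x < −1 has f(x) = f(−1), so we compute f⁻¹(−6): −6 lies in (−∞, 4], so solve −7x − 3 = −6: x = (−6 + 3)/(−7) = 3/7.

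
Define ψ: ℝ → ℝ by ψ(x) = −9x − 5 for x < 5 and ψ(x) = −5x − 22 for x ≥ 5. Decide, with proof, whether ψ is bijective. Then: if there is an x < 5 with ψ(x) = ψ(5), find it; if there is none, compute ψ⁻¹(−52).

Both pieces are strictly decreasing (slopes −9 and −5), so each is injective on its own interval.
The left piece maps (−∞, 5) onto (−50, ∞); the right piece maps [5, ∞) onto (−∞, −47].
These images overlap. In particular ψ(5) = −47 (right piece), and solving −9x − 5 = −47 on the left piece gives x = 14/3 < 5.
So ψ(14/3) = ψ(5) with 14/3 ≠ 5, and ψ is not injective, hence not bijective. This x = 14/3 is the requested value below 5.

14/3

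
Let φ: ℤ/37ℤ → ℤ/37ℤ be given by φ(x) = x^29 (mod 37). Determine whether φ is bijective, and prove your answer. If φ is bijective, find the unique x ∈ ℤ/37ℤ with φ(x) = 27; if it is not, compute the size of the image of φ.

11

Since 37 is prime, the nonzero elements of ℤ/37ℤ form a cyclic group of order 36.
As gcd(29, 36) = 1, raising to the 29th power is a bijection on this group: if a^29 ≡ b^29 then (ab^{−1})^29 = 1, and the only element of order dividing gcd(29, 36) = 1 is 1, so a = b.
With φ(0) = 0 this makes φ injective on all of ℤ/37ℤ, hence bijective (finite equal-size domain and codomain). In particular φ is bijective.
Since φ is bijective, we find the preimage of 27. The inverse of x ↦ x^29 on (ℤ/37ℤ)^× is x ↦ x^5, because 29·5 = 145 = 4·36 + 1 ≡ 1 (mod 36) and x^{36} = 1 for x ≠ 0 (Fermat). So φ⁻¹(27) = 27^5 mod 37.
Repeated squaring mod 37: 27^1 ≡ 27, 27^2 ≡ 27² = 729 ≡ 26, 27^4 ≡ 26² = 676 ≡ 10. Since 5 = 4 + 1, 27^5 ≡ 10·27: 10·27 = 270 ≡ 11. So 27^5 ≡ 11 (mod 37).
Hence φ⁻¹(27) = 11.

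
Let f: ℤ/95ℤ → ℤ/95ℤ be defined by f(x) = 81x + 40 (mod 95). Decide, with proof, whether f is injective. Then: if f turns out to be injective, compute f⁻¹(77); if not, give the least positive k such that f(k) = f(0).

72

Suppose f(u) = f(v) in ℤ/95ℤ. Then 81u + 40 ≡ 81v + 40 (mod 95), thus 81(u − v) ≡ 0 (mod 95).
Since gcd(81, 95) = 1, 81 is invertible modulo 95, hence u − v ≡ 0 (mod 95), i.e. u = v.
Thus f is injective.
We now compute 81⁻¹ mod 95 explicitly. Euclid's algorithm: 95 = 1·81 + 14, 81 = 5·14 + 11, 14 = 1·11 + 3, 11 = 3·3 + 2, 3 = 1·2 + 1; back-substituting gives 1 = 61·81 − 52·95, so 81⁻¹ ≡ 61 (mod 95).
Since f is injective, we find f⁻¹(77): we need 81x ≡ 77 − 40 ≡ 37 (mod 95). Using 81⁻¹ = 61: x ≡ 61·37 = 2257 = 23·95 + 72, so x = 72.
Check: f(72) = 81·72 + 40 = 5872 = 61·95 + 77 ≡ 77 (mod 95).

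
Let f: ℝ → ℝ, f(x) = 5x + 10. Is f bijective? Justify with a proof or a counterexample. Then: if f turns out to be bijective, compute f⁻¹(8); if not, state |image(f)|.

-2/5

Suppose f(s) = f(t). Then 5s + 10 = 5t + 10, hence 5s = 5t, hence s = t.
For any y ∈ ℝ, x = (y − 10)/5 satisfies f(x) = y.
So f is bijective.
Since f is bijective, we compute f⁻¹(8) = (8 − 10)/5 = −2/5.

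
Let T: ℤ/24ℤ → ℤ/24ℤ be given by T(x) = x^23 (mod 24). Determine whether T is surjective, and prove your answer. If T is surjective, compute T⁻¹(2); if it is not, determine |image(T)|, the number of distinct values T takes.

T(0) = 0^23 = 0.
T(6): Repeated squaring mod 24: 6^1 ≡ 6, 6^2 ≡ 6² = 36 ≡ 12, 6^4 ≡ 12² = 144 ≡ 0, 6^8 ≡ 0² = 0, 6^16 ≡ 0² = 0. Since 23 = 16 + 4 + 2 + 1, 6^23 ≡ 0·0·12·6: 0·0 = 0, then 0·12 = 0, then 0·6 = 0. So 6^23 ≡ 0 (mod 24).
So T(0) = T(6) = 0 while 0 ≠ 6, thus T is not injective.
A non-injective map from the 24-element set ℤ/24ℤ to itself takes at most 23 distinct values, so it cannot be surjective. Hence T is not surjective.
Since T is not surjective, we determine |image(T)|. Computing x^23 mod 24 for each x (by repeated squaring, reducing mod 24 at every step), the values T(0), T(1), …, T(23) are: 0, 1, 8, 3, 16, 5, 0, 7, 8, 9, 16, 11, 0, 13, 8, 15, 16, 17, 0, 19, 8, 21, 16, 23.
The distinct values are {0, 1, 3, 5, 7, 8, 9, 11, 13, 15, 16, 17, 19, 21, 23}; there are 15 of them.

15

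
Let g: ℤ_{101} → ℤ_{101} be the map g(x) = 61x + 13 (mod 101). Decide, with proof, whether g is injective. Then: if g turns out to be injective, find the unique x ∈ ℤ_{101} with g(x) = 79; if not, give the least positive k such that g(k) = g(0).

64

Recall that g is injective if g(u) = g(v) implies u = v.
If g(u) = g(v), then 61u ≡ 61v (mod 101). Because gcd(61, 101) = 1, we may cancel 61 to get u ≡ v (mod 101).
So g is injective.
We now compute 61⁻¹ mod 101 explicitly. Euclid's algorithm: 101 = 1·61 + 40, 61 = 1·40 + 21, 40 = 1·21 + 19, 21 = 1·19 + 2, 19 = 9·2 + 1; back-substituting gives 1 = 53·61 − 32·101, so 61⁻¹ ≡ 53 (mod 101).
Since g is injective, we find g⁻¹(79): we need 61x ≡ 79 − 13 ≡ 66 (mod 101). Using 61⁻¹ = 53: x ≡ 53·66 = 3498 = 34·101 + 64, so x = 64.
Check: g(64) = 61·64 + 13 = 3917 = 38·101 + 79 ≡ 79 (mod 101).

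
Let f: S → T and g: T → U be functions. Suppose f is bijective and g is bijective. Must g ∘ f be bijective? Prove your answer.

bijective

Injectivity: if g(f(a)) = g(f(b)) then f(a) = f(b) (g injective) so a = b (f injective).
Surjectivity: for c ∈ U pick b with g(b) = c, then a with f(a) = b; then (g ∘ f)(a) = c.
Therefore g ∘ f is bijective.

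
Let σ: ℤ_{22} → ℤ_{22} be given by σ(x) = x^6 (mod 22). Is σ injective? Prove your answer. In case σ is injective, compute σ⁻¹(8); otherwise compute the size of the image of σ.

σ(10): Repeated squaring mod 22: 10^1 ≡ 10, 10^2 ≡ 10² = 100 ≡ 12, 10^4 ≡ 12² = 144 ≡ 12. Since 6 = 4 + 2, 10^6 ≡ 12·12: 12·12 = 144 ≡ 12. So 10^6 ≡ 12 (mod 22).
σ(12): Repeated squaring mod 22: 12^1 ≡ 12, 12^2 ≡ 12² = 144 ≡ 12, 12^4 ≡ 12² = 144 ≡ 12. Since 6 = 4 + 2, 12^6 ≡ 12·12: 12·12 = 144 ≡ 12. So 12^6 ≡ 12 (mod 22).
So σ(10) = σ(12) = 12 while 10 ≠ 12, therefore σ is not injective.
Since σ is not injective, we determine |image(σ)|. Computing x^6 mod 22 for each x (by repeated squaring, reducing mod 22 at every step), the values σ(0), σ(1), …, σ(21) are: 0, 1, 20, 3, 4, 5, 16, 15, 14, 9, 12, 11, 12, 9, 14, 15, 16, 5, 4, 3, 20, 1.
The distinct values are {0, 1, 3, 4, 5, 9, 11, 12, 14, 15, 16, 20}; there are 12 of them.

12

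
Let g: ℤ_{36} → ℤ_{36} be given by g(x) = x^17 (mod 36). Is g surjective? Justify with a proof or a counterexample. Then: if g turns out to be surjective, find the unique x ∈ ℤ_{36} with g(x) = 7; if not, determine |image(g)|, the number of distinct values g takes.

g(0) = 0^17 = 0.
g(6): Repeated squaring mod 36: 6^1 ≡ 6, 6^2 ≡ 6² = 36 ≡ 0, 6^4 ≡ 0² = 0, 6^8 ≡ 0² = 0, 6^16 ≡ 0² = 0. Since 17 = 16 + 1, 6^17 ≡ 0·6: 0·6 = 0. So 6^17 ≡ 0 (mod 36).
So g(0) = g(6) = 0 while 0 ≠ 6, therefore g is not injective.
A non-injective map from the 36-element set ℤ_{36} to itself takes at most 35 distinct values, so it cannot be surjective. Thus g is not surjective.
Since g is not surjective, we determine |image(g)|. Computing x^17 mod 36 for each x (by repeated squaring, reducing mod 36 at every step), the values g(0), g(1), …, g(35) are: 0, 1, 32, 27, 16, 29, 0, 31, 8, 9, 28, 23, 0, 25, 20, 27, 4, 17, 0, 19, 32, 9, 16, 11, 0, 13, 8, 27, 28, 5, 0, 7, 20, 9, 4, 35.
The distinct values are {0, 1, 4, 5, 7, 8, 9, 11, 13, 16, 17, 19, 20, 23, 25, 27, 28, 29, 31, 32, 35}; there are 21 of them.

21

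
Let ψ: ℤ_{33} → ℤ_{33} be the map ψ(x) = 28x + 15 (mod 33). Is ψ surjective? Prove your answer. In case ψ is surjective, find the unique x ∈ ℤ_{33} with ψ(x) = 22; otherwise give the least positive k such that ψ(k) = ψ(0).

25

Recall that surjectivity means every element of the codomain has a preimage under ψ.
Since gcd(28, 33) = 1, 28 is invertible modulo 33. Euclid's algorithm: 33 = 1·28 + 5, 28 = 5·5 + 3, 5 = 1·3 + 2, 3 = 1·2 + 1; back-substituting gives 1 = 13·28 − 11·33, so 28⁻¹ ≡ 13 (mod 33).
For any y ∈ ℤ_{33}, x = 13(y − 15) mod 33 satisfies ψ(x) = 28·13(y − 15) + 15 ≡ y (since 28·13 ≡ 1 mod 33). So every y has a preimage.
So ψ is surjective.
Since ψ is surjective, we compute ψ⁻¹(22): solve 28x + 15 ≡ 22 (mod 33), i.e. 28x ≡ 7 (mod 33).
Multiplying by 28⁻¹ = 13 gives x ≡ 13·7 = 91 = 2·33 + 25 ≡ 25 (mod 33).
Check: ψ(25) = 28·25 + 15 = 715 = 21·33 + 22 ≡ 22 (mod 33).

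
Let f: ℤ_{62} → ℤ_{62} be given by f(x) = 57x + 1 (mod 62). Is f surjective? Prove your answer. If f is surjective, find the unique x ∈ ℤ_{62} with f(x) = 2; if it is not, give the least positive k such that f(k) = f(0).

37

Since gcd(57, 62) = 1, 57 is invertible modulo 62. Euclid's algorithm: 62 = 1·57 + 5, 57 = 11·5 + 2, 5 = 2·2 + 1; back-substituting gives 1 = 37·57 − 34·62, so 57⁻¹ ≡ 37 (mod 62).
For any y ∈ ℤ_{62}, x = 37(y − 1) mod 62 satisfies f(x) = 57·37(y − 1) + 1 ≡ y (since 57·37 ≡ 1 mod 62). So every y has a preimage.
Therefore f is surjective.
Since f is surjective, we find f⁻¹(2): we need 57x ≡ 2 − 1 ≡ 1 (mod 62). Using 57⁻¹ = 37: x ≡ 37·1 = 37, so x = 37.
Check: f(37) = 57·37 + 1 = 2110 = 34·62 + 2 ≡ 2 (mod 62).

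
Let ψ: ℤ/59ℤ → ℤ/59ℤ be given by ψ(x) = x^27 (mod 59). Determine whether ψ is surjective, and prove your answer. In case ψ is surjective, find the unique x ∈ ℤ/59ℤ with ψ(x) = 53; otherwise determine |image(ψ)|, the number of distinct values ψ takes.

7

Since 59 is prime, the nonzero elements of ℤ/59ℤ form a cyclic group of order 58.
As gcd(27, 58) = 1, raising to the 27th power is a bijection on this group: if x_1^27 ≡ x_2^27 then (x_1x_2^{−1})^27 = 1, and the only element of order dividing gcd(27, 58) = 1 is 1, so x_1 = x_2.
With ψ(0) = 0 this makes ψ injective on all of ℤ/59ℤ, hence bijective (finite equal-size domain and codomain). In particular ψ is surjective.
Since ψ is surjective, we find the preimage of 53. The inverse of x ↦ x^27 on (ℤ/59ℤ)^× is x ↦ x^43, because 27·43 = 1161 = 20·58 + 1 ≡ 1 (mod 58) and x^{58} = 1 for x ≠ 0 (Fermat). So ψ⁻¹(53) = 53^43 mod 59.
Repeated squaring mod 59: 53^1 ≡ 53, 53^2 ≡ 53² = 2809 ≡ 36, 53^4 ≡ 36² = 1296 ≡ 57, 53^8 ≡ 57² = 3249 ≡ 4, 53^16 ≡ 4² = 16, 53^32 ≡ 16² = 256 ≡ 20. Since 43 = 32 + 8 + 2 + 1, 53^43 ≡ 20·4·36·53: 20·4 = 80 ≡ 21, then 21·36 = 756 ≡ 48, then 48·53 = 2544 ≡ 7. So 53^43 ≡ 7 (mod 59).
Hence ψ⁻¹(53) = 7.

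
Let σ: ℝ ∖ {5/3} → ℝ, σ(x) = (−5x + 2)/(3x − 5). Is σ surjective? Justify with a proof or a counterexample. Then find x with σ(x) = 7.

If σ(x) = −5/3, cross-multiplying gives 3(−5x + 2) = −5(3x − 5), which simplifies to 6 = 25 — false.  So −5/3 has no preimage and σ is not surjective.
Solving σ(x) = 7: cross-multiplying gives −5x + 2 = 7(3x − 5), which rearranges to −26x = −37, so x = 37/26.

37/26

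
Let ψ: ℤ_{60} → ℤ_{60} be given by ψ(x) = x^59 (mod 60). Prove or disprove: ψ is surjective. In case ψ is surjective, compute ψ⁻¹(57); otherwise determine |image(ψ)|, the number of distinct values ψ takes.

45

ψ(0) = 0^59 = 0.
ψ(30): Repeated squaring mod 60: 30^1 ≡ 30, 30^2 ≡ 30² = 900 ≡ 0, 30^4 ≡ 0² = 0, 30^8 ≡ 0² = 0, 30^16 ≡ 0² = 0, 30^32 ≡ 0² = 0. Since 59 = 32 + 16 + 8 + 2 + 1, 30^59 ≡ 0·0·0·0·30: 0·0 = 0, then 0·0 = 0, then 0·0 = 0, then 0·30 = 0. So 30^59 ≡ 0 (mod 60).
So ψ(0) = ψ(30) = 0 while 0 ≠ 30, hence ψ is not injective.
A non-injective map from the 60-element set ℤ_{60} to itself takes at most 59 distinct values, so it cannot be surjective. Thus ψ is not surjective.
Since ψ is not surjective, we determine |image(ψ)|. Computing x^59 mod 60 for each x (by repeated squaring, reducing mod 60 at every step), the values ψ(0), ψ(1), …, ψ(59) are: 0, 1, 8, 27, 4, 5, 36, 43, 32, 9, 40, 11, 48, 37, 44, 15, 16, 53, 12, 19, 20, 21, 28, 47, 24, 25, 56, 3, 52, 29, 0, 31, 8, 57, 4, 35, 36, 13, 32, 39, 40, 41, 48, 7, 44, 45, 16, 23, 12, 49, 20, 51, 28, 17, 24, 55, 56, 33, 52, 59.
The distinct values are {0, 1, 3, 4, 5, 7, 8, 9, 11, 12, 13, 15, 16, 17, 19, 20, 21, 23, 24, 25, 27, 28, 29, 31, 32, 33, 35, 36, 37, 39, 40, 41, 43, 44, 45, 47, 48, 49, 51, 52, 53, 55, 56, 57, 59}; there are 45 of them.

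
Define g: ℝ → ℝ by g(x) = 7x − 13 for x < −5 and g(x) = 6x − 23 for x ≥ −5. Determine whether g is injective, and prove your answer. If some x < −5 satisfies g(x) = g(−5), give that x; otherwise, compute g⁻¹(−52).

Both pieces are strictly increasing (slopes 7 and 6), so each is injective on its own interval.
The left piece maps (−∞, −5) onto (−∞, −48); the right piece maps [−5, ∞) onto [−53, ∞).
These images overlap. In particular g(−5) = −53 (right piece), and solving 7x − 13 = −53 on the left piece gives x = −40/7 < −5.
So g(−40/7) = g(−5) with −40/7 ≠ −5, and g is not injective. This x = −40/7 is the requested value below −5.

-40/7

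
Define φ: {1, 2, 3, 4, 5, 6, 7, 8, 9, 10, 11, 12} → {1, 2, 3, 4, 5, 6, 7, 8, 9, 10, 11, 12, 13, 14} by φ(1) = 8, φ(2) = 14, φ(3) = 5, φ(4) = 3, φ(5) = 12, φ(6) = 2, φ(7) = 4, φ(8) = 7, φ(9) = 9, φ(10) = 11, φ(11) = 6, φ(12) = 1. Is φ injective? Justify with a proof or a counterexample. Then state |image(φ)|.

The values φ(1), …, φ(12) are 8, 14, 5, 3, 12, 2, 4, 7, 9, 11, 6, 1 — all distinct.
So φ(x_1) = φ(x_2) only when x_1 = x_2, and φ is injective.
The image of φ is {1, 2, 3, 4, 5, 6, 7, 8, 9, 11, 12, 14}, which has 12 elements.

12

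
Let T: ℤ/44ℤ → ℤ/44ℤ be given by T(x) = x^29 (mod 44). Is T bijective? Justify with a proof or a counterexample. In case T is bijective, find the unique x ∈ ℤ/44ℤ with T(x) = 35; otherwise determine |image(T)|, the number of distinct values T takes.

T(0) = 0^29 = 0.
T(22): Repeated squaring mod 44: 22^1 ≡ 22, 22^2 ≡ 22² = 484 ≡ 0, 22^4 ≡ 0² = 0, 22^8 ≡ 0² = 0, 22^16 ≡ 0² = 0. Since 29 = 16 + 8 + 4 + 1, 22^29 ≡ 0·0·0·22: 0·0 = 0, then 0·0 = 0, then 0·22 = 0. So 22^29 ≡ 0 (mod 44).
So T(0) = T(22) = 0 while 0 ≠ 22, hence T is not injective, hence not bijective.
Since T is not bijective, we determine |image(T)|. Computing x^29 mod 44 for each x (by repeated squaring, reducing mod 44 at every step), the values T(0), T(1), …, T(43) are: 0, 1, 28, 15, 36, 9, 24, 19, 40, 5, 32, 11, 12, 17, 4, 3, 20, 13, 8, 7, 16, 21, 0, 23, 28, 37, 36, 31, 24, 41, 40, 27, 32, 33, 12, 39, 4, 25, 20, 35, 8, 29, 16, 43.
The distinct values are {0, 1, 3, 4, 5, 7, 8, 9, 11, 12, 13, 15, 16, 17, 19, 20, 21, 23, 24, 25, 27, 28, 29, 31, 32, 33, 35, 36, 37, 39, 40, 41, 43}; there are 33 of them.

33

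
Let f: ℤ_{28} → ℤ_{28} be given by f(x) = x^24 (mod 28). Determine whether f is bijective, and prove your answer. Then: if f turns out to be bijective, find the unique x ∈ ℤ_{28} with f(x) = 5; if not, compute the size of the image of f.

f(1) = 1^24 = 1.
f(3): Repeated squaring mod 28: 3^1 ≡ 3, 3^2 ≡ 3² = 9, 3^4 ≡ 9² = 81 ≡ 25, 3^8 ≡ 25² = 625 ≡ 9, 3^16 ≡ 9² = 81 ≡ 25. Since 24 = 16 + 8, 3^24 ≡ 25·9: 25·9 = 225 ≡ 1. So 3^24 ≡ 1 (mod 28).
So f(1) = f(3) = 1 while 1 ≠ 3, so f is not injective, hence not bijective.
Since f is not bijective, we determine |image(f)|. Computing x^24 mod 28 for each x (by repeated squaring, reducing mod 28 at every step), the values f(0), f(1), …, f(27) are: 0, 1, 8, 1, 8, 1, 8, 21, 8, 1, 8, 1, 8, 1, 0, 1, 8, 1, 8, 1, 8, 21, 8, 1, 8, 1, 8, 1.
The distinct values are {0, 1, 8, 21}; there are 4 of them.

4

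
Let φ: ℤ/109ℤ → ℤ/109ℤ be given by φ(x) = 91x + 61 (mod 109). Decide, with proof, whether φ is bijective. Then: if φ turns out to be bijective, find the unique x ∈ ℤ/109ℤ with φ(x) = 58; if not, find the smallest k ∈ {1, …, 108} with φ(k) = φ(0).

If φ(s) = φ(t), then 91s ≡ 91t (mod 109). Because gcd(91, 109) = 1, we may cancel 91 to get s ≡ t (mod 109).
We now compute 91⁻¹ mod 109 explicitly. Euclid's algorithm: 109 = 1·91 + 18, 91 = 5·18 + 1; back-substituting gives 1 = 6·91 − 5·109, so 91⁻¹ ≡ 6 (mod 109).
For any y ∈ ℤ/109ℤ, x = 6(y − 61) mod 109 satisfies φ(x) = 91·6(y − 61) + 61 ≡ y (since 91·6 ≡ 1 mod 109). So every y has a preimage.
So φ is bijective.
Since φ is bijective, we compute φ⁻¹(58): solve 91x + 61 ≡ 58 (mod 109), i.e. 91x ≡ 106 (mod 109).
Multiplying by 91⁻¹ = 6 gives x ≡ 6·106 = 636 = 5·109 + 91 ≡ 91 (mod 109).
Check: φ(91) = 91·91 + 61 = 8342 = 76·109 + 58 ≡ 58 (mod 109).

91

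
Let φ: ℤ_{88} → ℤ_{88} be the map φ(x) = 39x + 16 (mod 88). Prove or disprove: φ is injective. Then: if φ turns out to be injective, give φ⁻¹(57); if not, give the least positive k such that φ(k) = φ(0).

By definition, φ is injective when φ(x_1) = φ(x_2) forces x_1 = x_2.
If φ(x_1) = φ(x_2), then 39x_1 ≡ 39x_2 (mod 88). Because gcd(39, 88) = 1, we may cancel 39 to get x_1 ≡ x_2 (mod 88).
Therefore φ is injective.
We now compute 39⁻¹ mod 88 explicitly. Euclid's algorithm: 88 = 2·39 + 10, 39 = 3·10 + 9, 10 = 1·9 + 1; back-substituting gives 1 = 79·39 − 35·88, so 39⁻¹ ≡ 79 (mod 88).
Since φ is injective, we find φ⁻¹(57): we need 39x ≡ 57 − 16 ≡ 41 (mod 88). Using 39⁻¹ = 79: x ≡ 79·41 = 3239 = 36·88 + 71, so x = 71.
Check: φ(71) = 39·71 + 16 = 2785 = 31·88 + 57 ≡ 57 (mod 88).

71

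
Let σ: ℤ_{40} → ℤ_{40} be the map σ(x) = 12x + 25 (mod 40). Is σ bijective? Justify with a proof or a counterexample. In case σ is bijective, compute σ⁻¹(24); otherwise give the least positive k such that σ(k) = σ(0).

10

We have gcd(12, 40) = 4 > 1. Taking u = 0 and v = 10: σ(0) = 25 and σ(10) = 12·10 + 25 = 145 ≡ 25 (mod 40).
So σ(0) = σ(10) while 0 ≠ 10, hence σ is not injective, hence not bijective.
Since σ is not bijective, we find the least positive k with σ(k) = σ(0): this means 12k ≡ 0 (mod 40), i.e. 40 ∣ 12k. Since gcd(12, 40) = 4, dividing through by 4 this holds exactly when 10 ∣ 3k, and as gcd(3, 10) = 1, exactly when 10 ∣ k.
The smallest positive such k is 10.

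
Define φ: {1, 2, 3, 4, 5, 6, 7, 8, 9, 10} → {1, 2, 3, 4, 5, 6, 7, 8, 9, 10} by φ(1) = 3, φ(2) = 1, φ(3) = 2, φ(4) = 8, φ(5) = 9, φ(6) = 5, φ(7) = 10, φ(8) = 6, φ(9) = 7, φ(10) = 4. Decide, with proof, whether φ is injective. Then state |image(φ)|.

The values φ(1), …, φ(10) are 3, 1, 2, 8, 9, 5, 10, 6, 7, 4 — all distinct.
So φ(u) = φ(v) only when u = v, and φ is injective.
The image of φ is {1, 2, 3, 4, 5, 6, 7, 8, 9, 10}, which has 10 elements.

10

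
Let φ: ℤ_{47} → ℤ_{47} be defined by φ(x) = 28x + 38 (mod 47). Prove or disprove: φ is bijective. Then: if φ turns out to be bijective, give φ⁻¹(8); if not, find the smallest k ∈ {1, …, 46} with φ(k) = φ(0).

By definition, injectivity means: for all s, t in the domain, φ(s) = φ(t) implies s = t.
Suppose φ(s) = φ(t) in ℤ_{47}. Then 28s + 38 ≡ 28t + 38 (mod 47), thus 28(s − t) ≡ 0 (mod 47).
Since gcd(28, 47) = 1, 28 is invertible modulo 47, thus s − t ≡ 0 (mod 47), i.e. s = t.
We now compute 28⁻¹ mod 47 explicitly. Euclid's algorithm: 47 = 1·28 + 19, 28 = 1·19 + 9, 19 = 2·9 + 1; back-substituting gives 1 = 42·28 − 25·47, so 28⁻¹ ≡ 42 (mod 47).
Then y ↦ 42(y − 38) is a two-sided inverse to φ, so every y ∈ ℤ_{47} has a preimage.
Therefore φ is bijective.
Since φ is bijective, we compute φ⁻¹(8): solve 28x + 38 ≡ 8 (mod 47), i.e. 28x ≡ 17 (mod 47).
Multiplying by 28⁻¹ = 42 gives x ≡ 42·17 = 714 = 15·47 + 9 ≡ 9 (mod 47).
Check: φ(9) = 28·9 + 38 = 290 = 6·47 + 8 ≡ 8 (mod 47).

9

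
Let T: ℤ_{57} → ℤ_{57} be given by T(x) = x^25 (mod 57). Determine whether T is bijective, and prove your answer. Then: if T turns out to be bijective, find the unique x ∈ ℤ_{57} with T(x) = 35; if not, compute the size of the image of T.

Computing x^25 mod 57 for each x (by repeated squaring, reducing mod 57 at every step), the values T(0), T(1), …, T(56) are: 0, 1, 14, 21, 25, 35, 9, 7, 8, 42, 34, 11, 12, 10, 41, 51, 55, 5, 18, 19, 20, 33, 40, 44, 54, 28, 26, 27, 4, 53, 30, 31, 29, 3, 13, 17, 24, 37, 38, 39, 52, 2, 6, 16, 47, 45, 46, 23, 15, 49, 50, 48, 22, 32, 36, 43, 56.
Every element of ℤ_{57} appears exactly once in this list, so T is a bijection, and in particular bijective.
Since T is bijective, we read off the preimage of 35 from the same table: T(5) = 35, so T⁻¹(35) = 5.

5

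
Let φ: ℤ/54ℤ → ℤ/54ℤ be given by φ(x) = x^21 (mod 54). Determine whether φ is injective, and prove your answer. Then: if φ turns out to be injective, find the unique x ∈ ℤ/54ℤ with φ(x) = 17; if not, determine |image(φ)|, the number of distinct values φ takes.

φ(0) = 0^21 = 0.
φ(6): Repeated squaring mod 54: 6^1 ≡ 6, 6^2 ≡ 6² = 36, 6^4 ≡ 36² = 1296 ≡ 0, 6^8 ≡ 0² = 0, 6^16 ≡ 0² = 0. Since 21 = 16 + 4 + 1, 6^21 ≡ 0·0·6: 0·0 = 0, then 0·6 = 0. So 6^21 ≡ 0 (mod 54).
So φ(0) = φ(6) = 0 while 0 ≠ 6, hence φ is not injective.
Since φ is not injective, we determine |image(φ)|. Computing x^21 mod 54 for each x (by repeated squaring, reducing mod 54 at every step), the values φ(0), φ(1), …, φ(53) are: 0, 1, 8, 27, 10, 17, 0, 19, 26, 27, 28, 35, 0, 37, 44, 27, 46, 53, 0, 1, 8, 27, 10, 17, 0, 19, 26, 27, 28, 35, 0, 37, 44, 27, 46, 53, 0, 1, 8, 27, 10, 17, 0, 19, 26, 27, 28, 35, 0, 37, 44, 27, 46, 53.
The distinct values are {0, 1, 8, 10, 17, 19, 26, 27, 28, 35, 37, 44, 46, 53}; there are 14 of them.

14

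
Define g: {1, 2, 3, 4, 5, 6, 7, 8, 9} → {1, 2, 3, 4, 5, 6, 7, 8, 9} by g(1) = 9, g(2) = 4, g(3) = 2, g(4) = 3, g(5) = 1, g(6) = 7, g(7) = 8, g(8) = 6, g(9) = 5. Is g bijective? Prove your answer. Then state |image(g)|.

9

The values 9, 4, 2, 3, 1, 7, 8, 6, 5 are a permutation of {1, 2, 3, 4, 5, 6, 7, 8, 9}: each element appears exactly once.
So g is injective and surjective, hence bijective.
The image of g is {1, 2, 3, 4, 5, 6, 7, 8, 9}, which has 9 elements.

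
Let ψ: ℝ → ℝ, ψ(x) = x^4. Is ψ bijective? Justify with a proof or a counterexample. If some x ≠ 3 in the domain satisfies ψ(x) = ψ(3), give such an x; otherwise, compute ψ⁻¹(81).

ψ(3) = 81 = (−3)^4 = ψ(−3) (since 4 is even), with 3 ≠ −3. So ψ is not injective, hence not bijective.
For the follow-up, such an x exists: taking x = −3 ∈ ℝ gives ψ(−3) = 81 = ψ(3) with −3 ≠ 3.

-3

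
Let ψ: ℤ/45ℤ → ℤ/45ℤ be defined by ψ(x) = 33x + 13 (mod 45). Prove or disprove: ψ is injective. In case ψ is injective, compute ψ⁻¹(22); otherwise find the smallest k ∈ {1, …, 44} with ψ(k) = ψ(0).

15

We have gcd(33, 45) = 3 > 1. Taking u = 0 and v = 15: ψ(0) = 13 and ψ(15) = 33·15 + 13 = 508 ≡ 13 (mod 45).
So ψ(0) = ψ(15) while 0 ≠ 15, thus ψ is not injective.
Since ψ is not injective, we find the least positive k with ψ(k) = ψ(0): this means 33k ≡ 0 (mod 45), i.e. 45 ∣ 33k. Since gcd(33, 45) = 3, dividing through by 3 this holds exactly when 15 ∣ 11k, and as gcd(11, 15) = 1, exactly when 15 ∣ k.
The smallest positive such k is 15.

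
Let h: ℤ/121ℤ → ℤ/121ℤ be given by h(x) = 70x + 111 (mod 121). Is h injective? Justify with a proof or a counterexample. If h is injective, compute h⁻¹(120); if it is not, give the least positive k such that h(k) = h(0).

71

If h(x_1) = h(x_2), then 70x_1 ≡ 70x_2 (mod 121). Because gcd(70, 121) = 1, we may cancel 70 to get x_1 ≡ x_2 (mod 121).
Therefore h is injective.
We now compute 70⁻¹ mod 121 explicitly. Euclid's algorithm: 121 = 1·70 + 51, 70 = 1·51 + 19, 51 = 2·19 + 13, 19 = 1·13 + 6, 13 = 2·6 + 1; back-substituting gives 1 = 102·70 − 59·121, so 70⁻¹ ≡ 102 (mod 121).
Since h is injective, we find h⁻¹(120): we need 70x ≡ 120 − 111 ≡ 9 (mod 121). Using 70⁻¹ = 102: x ≡ 102·9 = 918 = 7·121 + 71, so x = 71.
Check: h(71) = 70·71 + 111 = 5081 = 41·121 + 120 ≡ 120 (mod 121).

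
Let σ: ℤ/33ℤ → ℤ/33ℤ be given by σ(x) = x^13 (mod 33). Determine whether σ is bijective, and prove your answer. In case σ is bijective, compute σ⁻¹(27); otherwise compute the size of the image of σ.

3

Computing x^13 mod 33 for each x (by repeated squaring, reducing mod 33 at every step), the values σ(0), σ(1), …, σ(32) are: 0, 1, 8, 27, 31, 26, 18, 13, 17, 3, 10, 11, 12, 19, 5, 9, 4, 29, 24, 28, 14, 21, 22, 23, 30, 16, 20, 15, 7, 2, 6, 25, 32.
Every element of ℤ/33ℤ appears exactly once in this list, so σ is a bijection, and in particular bijective.
Since σ is bijective, we read off the preimage of 27 from the same table: σ(3) = 27, so σ⁻¹(27) = 3.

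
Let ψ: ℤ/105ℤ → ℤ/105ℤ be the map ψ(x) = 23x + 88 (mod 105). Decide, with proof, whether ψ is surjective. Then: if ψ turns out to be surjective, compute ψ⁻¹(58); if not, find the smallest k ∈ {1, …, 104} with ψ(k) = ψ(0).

Recall that surjectivity means every element of the codomain has a preimage under ψ.
Since gcd(23, 105) = 1, 23 is invertible modulo 105. Euclid's algorithm: 105 = 4·23 + 13, 23 = 1·13 + 10, 13 = 1·10 + 3, 10 = 3·3 + 1; back-substituting gives 1 = 32·23 − 7·105, so 23⁻¹ ≡ 32 (mod 105).
Then y ↦ 32(y − 88) is a two-sided inverse to ψ, so every y ∈ ℤ/105ℤ has a preimage.
Hence ψ is surjective.
Since ψ is surjective, we compute ψ⁻¹(58): solve 23x + 88 ≡ 58 (mod 105), i.e. 23x ≡ 75 (mod 105).
Multiplying by 23⁻¹ = 32 gives x ≡ 32·75 = 2400 = 22·105 + 90 ≡ 90 (mod 105).
Check: ψ(90) = 23·90 + 88 = 2158 = 20·105 + 58 ≡ 58 (mod 105).

90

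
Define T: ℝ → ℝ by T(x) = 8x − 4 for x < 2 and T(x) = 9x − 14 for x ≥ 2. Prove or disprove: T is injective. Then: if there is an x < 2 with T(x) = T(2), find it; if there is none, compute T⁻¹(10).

Both pieces are strictly increasing (slopes 8 and 9), so each is injective on its own interval.
The left piece maps (−∞, 2) onto (−∞, 12); the right piece maps [2, ∞) onto [4, ∞).
These images overlap. In particular T(2) = 4 (right piece), and solving 8x − 4 = 4 on the left piece gives x = 1 < 2.
So T(1) = T(2) with 1 ≠ 2, and T is not injective. This x = 1 is the requested value below 2.

1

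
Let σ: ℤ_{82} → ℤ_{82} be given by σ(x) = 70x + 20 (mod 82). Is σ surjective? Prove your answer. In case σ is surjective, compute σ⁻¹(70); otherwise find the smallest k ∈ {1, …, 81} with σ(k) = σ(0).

By definition, σ is surjective if every y in the codomain equals σ(x) for some x in the domain.
Since gcd(70, 82) = 2, we have 70x ≡ 0 (mod 2) for all x, so σ(x) ≡ 0 (mod 2).
But 1 ≢ 0 (mod 2), so 1 ∈ ℤ_{82} has no preimage. So σ is not surjective.
Since σ is not surjective, we find the least positive k with σ(k) = σ(0): this means 70k ≡ 0 (mod 82), i.e. 82 ∣ 70k. Since gcd(70, 82) = 2, dividing through by 2 this holds exactly when 41 ∣ 35k, and as gcd(35, 41) = 1, exactly when 41 ∣ k.
The smallest positive such k is 41.

41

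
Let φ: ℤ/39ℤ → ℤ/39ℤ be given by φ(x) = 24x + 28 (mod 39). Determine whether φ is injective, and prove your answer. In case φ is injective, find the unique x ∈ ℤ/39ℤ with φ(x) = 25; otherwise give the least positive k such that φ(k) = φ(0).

We have gcd(24, 39) = 3 > 1. Taking u = 0 and v = 13: φ(0) = 28 and φ(13) = 24·13 + 28 = 340 ≡ 28 (mod 39).
So φ(0) = φ(13) while 0 ≠ 13, therefore φ is not injective.
Since φ is not injective, we find the least positive k with φ(k) = φ(0): this means 24k ≡ 0 (mod 39), i.e. 39 ∣ 24k. Since gcd(24, 39) = 3, dividing through by 3 this holds exactly when 13 ∣ 8k, and as gcd(8, 13) = 1, exactly when 13 ∣ k.
The smallest positive such k is 13.

13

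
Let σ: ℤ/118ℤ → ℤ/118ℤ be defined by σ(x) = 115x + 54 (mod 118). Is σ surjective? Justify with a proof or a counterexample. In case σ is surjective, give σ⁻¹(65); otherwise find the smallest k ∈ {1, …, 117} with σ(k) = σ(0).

75

Since gcd(115, 118) = 1, 115 is invertible modulo 118. Euclid's algorithm: 118 = 1·115 + 3, 115 = 38·3 + 1; back-substituting gives 1 = 39·115 − 38·118, so 115⁻¹ ≡ 39 (mod 118).
For any y ∈ ℤ/118ℤ, x = 39(y − 54) mod 118 satisfies σ(x) = 115·39(y − 54) + 54 ≡ y (since 115·39 ≡ 1 mod 118). So every y has a preimage.
Therefore σ is surjective.
Since σ is surjective, we compute σ⁻¹(65): solve 115x + 54 ≡ 65 (mod 118), i.e. 115x ≡ 11 (mod 118).
Multiplying by 115⁻¹ = 39 gives x ≡ 39·11 = 429 = 3·118 + 75 ≡ 75 (mod 118).
Check: σ(75) = 115·75 + 54 = 8679 = 73·118 + 65 ≡ 65 (mod 118).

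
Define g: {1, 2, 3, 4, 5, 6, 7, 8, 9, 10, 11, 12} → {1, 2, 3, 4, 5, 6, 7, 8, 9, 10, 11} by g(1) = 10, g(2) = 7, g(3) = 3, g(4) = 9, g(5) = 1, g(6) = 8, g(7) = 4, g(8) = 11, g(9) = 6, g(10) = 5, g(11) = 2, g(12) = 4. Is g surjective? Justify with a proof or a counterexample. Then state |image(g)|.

11

Every element of the codomain has a preimage: 1 = g(5), 2 = g(11), 3 = g(3), 4 = g(7), 5 = g(10), 6 = g(9), 7 = g(2), 8 = g(6), 9 = g(4), 10 = g(1), 11 = g(8).
Therefore g is surjective.
The image of g is {1, 2, 3, 4, 5, 6, 7, 8, 9, 10, 11}, which has 11 elements.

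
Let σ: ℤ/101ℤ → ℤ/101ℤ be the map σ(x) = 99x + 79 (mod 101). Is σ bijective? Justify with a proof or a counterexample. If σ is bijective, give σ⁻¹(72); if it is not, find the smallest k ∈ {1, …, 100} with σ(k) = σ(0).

If σ(u) = σ(v), then 99u ≡ 99v (mod 101). Because gcd(99, 101) = 1, we may cancel 99 to get u ≡ v (mod 101).
We now compute 99⁻¹ mod 101 explicitly. Euclid's algorithm: 101 = 1·99 + 2, 99 = 49·2 + 1; back-substituting gives 1 = 50·99 − 49·101, so 99⁻¹ ≡ 50 (mod 101).
Then y ↦ 50(y − 79) is a two-sided inverse to σ, so every y ∈ ℤ/101ℤ has a preimage.
Thus σ is bijective.
Since σ is bijective, we find σ⁻¹(72): we need 99x ≡ 72 − 79 ≡ 94 (mod 101). Using 99⁻¹ = 50: x ≡ 50·94 = 4700 = 46·101 + 54, so x = 54.
Check: σ(54) = 99·54 + 79 = 5425 = 53·101 + 72 ≡ 72 (mod 101).

54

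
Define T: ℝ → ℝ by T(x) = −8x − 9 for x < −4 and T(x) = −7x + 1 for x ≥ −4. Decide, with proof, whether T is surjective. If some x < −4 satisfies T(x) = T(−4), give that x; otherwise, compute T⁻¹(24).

Both pieces are strictly decreasing (slopes −8 and −7), so each is injective on its own interval.
The left piece maps (−∞, −4) onto (23, ∞); the right piece maps [−4, ∞) onto (−∞, 29].
The union (23, ∞) ∪ (−∞, 29] covers ℝ, so T is surjective.
For the follow-up: the images overlap, so an x < −4 with T(x) = T(−4) exists. T(−4) = 29; solving −8x − 9 = 29 for x < −4 gives x = (29 + 9)/(−8) = −19/4.

-19/4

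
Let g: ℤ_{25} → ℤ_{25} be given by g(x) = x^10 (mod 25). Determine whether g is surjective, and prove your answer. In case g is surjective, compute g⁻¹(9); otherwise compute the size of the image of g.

g(2): Repeated squaring mod 25: 2^1 ≡ 2, 2^2 ≡ 2² = 4, 2^4 ≡ 4² = 16, 2^8 ≡ 16² = 256 ≡ 6. Since 10 = 8 + 2, 2^10 ≡ 6·4: 6·4 = 24. So 2^10 ≡ 24 (mod 25).
g(3): Repeated squaring mod 25: 3^1 ≡ 3, 3^2 ≡ 3² = 9, 3^4 ≡ 9² = 81 ≡ 6, 3^8 ≡ 6² = 36 ≡ 11. Since 10 = 8 + 2, 3^10 ≡ 11·9: 11·9 = 99 ≡ 24. So 3^10 ≡ 24 (mod 25).
So g(2) = g(3) = 24 while 2 ≠ 3, hence g is not injective.
A non-injective map from the 25-element set ℤ_{25} to itself takes at most 24 distinct values, so it cannot be surjective. Thus g is not surjective.
Since g is not surjective, we determine |image(g)|. Computing x^10 mod 25 for each x (by repeated squaring, reducing mod 25 at every step), the values g(0), g(1), …, g(24) are: 0, 1, 24, 24, 1, 0, 1, 24, 24, 1, 0, 1, 24, 24, 1, 0, 1, 24, 24, 1, 0, 1, 24, 24, 1.
The distinct values are {0, 1, 24}; there are 3 of them.

3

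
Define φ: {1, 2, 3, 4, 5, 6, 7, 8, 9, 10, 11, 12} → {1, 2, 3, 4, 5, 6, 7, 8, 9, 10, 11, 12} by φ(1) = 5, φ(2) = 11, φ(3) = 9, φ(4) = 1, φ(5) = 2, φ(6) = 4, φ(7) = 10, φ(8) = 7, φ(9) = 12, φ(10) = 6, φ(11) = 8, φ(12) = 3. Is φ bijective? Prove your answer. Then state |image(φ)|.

12

The values 5, 11, 9, 1, 2, 4, 10, 7, 12, 6, 8, 3 are a permutation of {1, 2, 3, 4, 5, 6, 7, 8, 9, 10, 11, 12}: each element appears exactly once.
So φ is injective and surjective, hence bijective.
The image of φ is {1, 2, 3, 4, 5, 6, 7, 8, 9, 10, 11, 12}, which has 12 elements.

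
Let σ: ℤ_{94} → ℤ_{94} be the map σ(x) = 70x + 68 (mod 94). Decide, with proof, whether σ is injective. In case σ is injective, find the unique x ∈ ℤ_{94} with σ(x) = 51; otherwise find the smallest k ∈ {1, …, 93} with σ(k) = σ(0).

47

Recall: injectivity means: for all u, v in the domain, σ(u) = σ(v) implies u = v.
We have gcd(70, 94) = 2 > 1. Taking u = 0 and v = 47: σ(0) = 68 and σ(47) = 70·47 + 68 = 3358 ≡ 68 (mod 94).
So σ(0) = σ(47) while 0 ≠ 47, hence σ is not injective.
Since σ is not injective, we find the least positive k with σ(k) = σ(0): this means 70k ≡ 0 (mod 94), i.e. 94 ∣ 70k. Since gcd(70, 94) = 2, dividing through by 2 this holds exactly when 47 ∣ 35k, and as gcd(35, 47) = 1, exactly when 47 ∣ k.
The smallest positive such k is 47.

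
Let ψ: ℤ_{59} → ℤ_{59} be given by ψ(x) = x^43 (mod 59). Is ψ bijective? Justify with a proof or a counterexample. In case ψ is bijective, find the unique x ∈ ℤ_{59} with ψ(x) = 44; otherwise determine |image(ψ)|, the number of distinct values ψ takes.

Since 59 is prime, the nonzero elements of ℤ_{59} form a cyclic group of order 58.
As gcd(43, 58) = 1, raising to the 43rd power is a bijection on this group: if u^43 ≡ v^43 then (uv^{−1})^43 = 1, and the only element of order dividing gcd(43, 58) = 1 is 1, so u = v.
With ψ(0) = 0 this makes ψ injective on all of ℤ_{59}, hence bijective (finite equal-size domain and codomain). In particular ψ is bijective.
Since ψ is bijective, we find the preimage of 44. The inverse of x ↦ x^43 on (ℤ_{59})^× is x ↦ x^27, because 43·27 = 1161 = 20·58 + 1 ≡ 1 (mod 58) and x^{58} = 1 for x ≠ 0 (Fermat). So ψ⁻¹(44) = 44^27 mod 59.
Repeated squaring mod 59: 44^1 ≡ 44, 44^2 ≡ 44² = 1936 ≡ 48, 44^4 ≡ 48² = 2304 ≡ 3, 44^8 ≡ 3² = 9, 44^16 ≡ 9² = 81 ≡ 22. Since 27 = 16 + 8 + 2 + 1, 44^27 ≡ 22·9·48·44: 22·9 = 198 ≡ 21, then 21·48 = 1008 ≡ 5, then 5·44 = 220 ≡ 43. So 44^27 ≡ 43 (mod 59).
Hence ψ⁻¹(44) = 43.

43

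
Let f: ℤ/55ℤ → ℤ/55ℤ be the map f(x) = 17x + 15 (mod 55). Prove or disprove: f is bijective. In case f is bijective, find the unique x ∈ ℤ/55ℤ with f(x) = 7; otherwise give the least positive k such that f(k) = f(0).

Suppose f(x_1) = f(x_2) in ℤ/55ℤ. Then 17x_1 + 15 ≡ 17x_2 + 15 (mod 55), therefore 17(x_1 − x_2) ≡ 0 (mod 55).
Since gcd(17, 55) = 1, 17 is invertible modulo 55, so x_1 − x_2 ≡ 0 (mod 55), i.e. x_1 = x_2.
We now compute 17⁻¹ mod 55 explicitly. Euclid's algorithm: 55 = 3·17 + 4, 17 = 4·4 + 1; back-substituting gives 1 = 13·17 − 4·55, so 17⁻¹ ≡ 13 (mod 55).
Then y ↦ 13(y − 15) is a two-sided inverse to f, so every y ∈ ℤ/55ℤ has a preimage.
Hence f is bijective.
Since f is bijective, we compute f⁻¹(7): solve 17x + 15 ≡ 7 (mod 55), i.e. 17x ≡ 47 (mod 55).
Multiplying by 17⁻¹ = 13 gives x ≡ 13·47 = 611 = 11·55 + 6 ≡ 6 (mod 55).
Check: f(6) = 17·6 + 15 = 117 = 2·55 + 7 ≡ 7 (mod 55).

6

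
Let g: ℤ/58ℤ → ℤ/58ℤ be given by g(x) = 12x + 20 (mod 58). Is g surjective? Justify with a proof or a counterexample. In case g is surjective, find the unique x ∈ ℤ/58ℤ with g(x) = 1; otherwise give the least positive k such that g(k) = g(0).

29

Since gcd(12, 58) = 2, we have 12x ≡ 0 (mod 2) for all x, so g(x) ≡ 0 (mod 2).
But 1 ≢ 0 (mod 2), so 1 ∈ ℤ/58ℤ has no preimage. Hence g is not surjective.
Since g is not surjective, we find the least positive k with g(k) = g(0): this means 12k ≡ 0 (mod 58), i.e. 58 ∣ 12k. Since gcd(12, 58) = 2, dividing through by 2 this holds exactly when 29 ∣ 6k, and as gcd(6, 29) = 1, exactly when 29 ∣ k.
The smallest positive such k is 29.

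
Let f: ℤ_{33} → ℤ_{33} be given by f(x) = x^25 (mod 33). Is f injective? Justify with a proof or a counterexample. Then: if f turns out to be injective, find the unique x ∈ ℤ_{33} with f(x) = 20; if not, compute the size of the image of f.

f(1) = 1^25 = 1.
f(4): Repeated squaring mod 33: 4^1 ≡ 4, 4^2 ≡ 4² = 16, 4^4 ≡ 16² = 256 ≡ 25, 4^8 ≡ 25² = 625 ≡ 31, 4^16 ≡ 31² = 961 ≡ 4. Since 25 = 16 + 8 + 1, 4^25 ≡ 4·31·4: 4·31 = 124 ≡ 25, then 25·4 = 100 ≡ 1. So 4^25 ≡ 1 (mod 33).
So f(1) = f(4) = 1 while 1 ≠ 4, thus f is not injective.
Since f is not injective, we determine |image(f)|. Computing x^25 mod 33 for each x (by repeated squaring, reducing mod 33 at every step), the values f(0), f(1), …, f(32) are: 0, 1, 32, 12, 1, 23, 21, 10, 32, 12, 10, 11, 12, 10, 23, 12, 1, 32, 21, 10, 23, 21, 22, 23, 21, 1, 23, 12, 10, 32, 21, 1, 32.
The distinct values are {0, 1, 10, 11, 12, 21, 22, 23, 32}; there are 9 of them.

9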